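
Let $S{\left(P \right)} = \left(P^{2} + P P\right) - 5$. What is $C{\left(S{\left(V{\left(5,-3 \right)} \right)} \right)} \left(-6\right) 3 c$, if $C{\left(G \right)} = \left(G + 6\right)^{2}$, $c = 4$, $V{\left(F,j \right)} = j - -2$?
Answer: $-648$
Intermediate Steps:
$V{\left(F,j \right)} = 2 + j$ ($V{\left(F,j \right)} = j + 2 = 2 + j$)
$S{\left(P \right)} = -5 + 2 P^{2}$ ($S{\left(P \right)} = \left(P^{2} + P^{2}\right) - 5 = 2 P^{2} - 5 = -5 + 2 P^{2}$)
$C{\left(G \right)} = \left(6 + G\right)^{2}$
$C{\left(S{\left(V{\left(5,-3 \right)} \right)} \right)} \left(-6\right) 3 c = \left(6 - \left(5 - 2 \left(2 - 3\right)^{2}\right)\right)^{2} \left(-6\right) 3 \cdot 4 = \left(6 - \left(5 - 2 \left(-1\right)^{2}\right)\right)^{2} \left(\left(-18\right) 4\right) = \left(6 + \left(-5 + 2 \cdot 1\right)\right)^{2} \left(-72\right) = \left(6 + \left(-5 + 2\right)\right)^{2} \left(-72\right) = \left(6 - 3\right)^{2} \left(-72\right) = 3^{2} \left(-72\right) = 9 \left(-72\right) = -648$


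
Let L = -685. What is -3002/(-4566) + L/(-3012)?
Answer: 2028289/2292132 ≈ 0.88489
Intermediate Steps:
-3002/(-4566) + L/(-3012) = -3002/(-4566) - 685/(-3012) = -3002*(-1/4566) - 685*(-1/3012) = 1501/2283 + 685/3012 = 2028289/2292132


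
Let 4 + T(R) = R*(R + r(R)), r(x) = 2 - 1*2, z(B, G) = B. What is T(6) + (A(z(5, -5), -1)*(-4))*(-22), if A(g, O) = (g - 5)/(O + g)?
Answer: 32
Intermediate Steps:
r(x) = 0 (r(x) = 2 - 2 = 0)
A(g, O) = (-5 + g)/(O + g)
T(R) = -4 + R² (T(R) = -4 + R*(R + 0) = -4 + R*R = -4 + R²)
T(6) + (A(z(5, -5), -1)*(-4))*(-22) = (-4 + 6²) + (((-5 + 5)/(-1 + 5))*(-4))*(-22) = (-4 + 36) + ((0/4)*(-4))*(-22) = 32 + (((¼)*0)*(-4))*(-22) = 32 + (0*(-4))*(-22) = 32 + 0*(-22) = 32 + 0 = 32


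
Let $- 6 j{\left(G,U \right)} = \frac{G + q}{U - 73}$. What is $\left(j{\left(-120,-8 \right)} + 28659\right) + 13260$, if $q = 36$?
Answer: $\frac{3395425}{81} \approx 41919.0$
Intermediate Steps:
$j{\left(G,U \right)} = - \frac{36 + G}{6 \left(-73 + U\right)}$ ($j{\left(G,U \right)} = - \frac{\left(G + 36\right) \frac{1}{U - 73}}{6} = - \frac{\left(36 + G\right) \frac{1}{-73 + U}}{6} = - \frac{\frac{1}{-73 + U} \left(36 + G\right)}{6} = - \frac{36 + G}{6 \left(-73 + U\right)}$)
$\left(j{\left(-120,-8 \right)} + 28659\right) + 13260 = \left(\frac{-36 - -120}{6 \left(-73 - 8\right)} + 28659\right) + 13260 = \left(\frac{-36 + 120}{6 \left(-81\right)} + 28659\right) + 13260 = \left(\frac{1}{6} \left(- \frac{1}{81}\right) 84 + 28659\right) + 13260 = \left(- \frac{14}{81} + 28659\right) + 13260 = \frac{2321365}{81} + 13260 = \frac{3395425}{81}$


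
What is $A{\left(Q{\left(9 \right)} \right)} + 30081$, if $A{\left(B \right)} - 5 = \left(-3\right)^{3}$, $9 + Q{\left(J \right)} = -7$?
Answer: $30059$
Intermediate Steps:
$Q{\left(J \right)} = -16$ ($Q{\left(J \right)} = -9 - 7 = -16$)
$A{\left(B \right)} = -22$ ($A{\left(B \right)} = 5 + \left(-3\right)^{3} = 5 - 27 = -22$)
$A{\left(Q{\left(9 \right)} \right)} + 30081 = -22 + 30081 = 30059$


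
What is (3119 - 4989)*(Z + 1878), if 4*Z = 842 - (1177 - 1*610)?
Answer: -7280845/2 ≈ -3.6404e+6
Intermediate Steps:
Z = 275/4 (Z = (842 - (1177 - 1*610))/4 = (842 - (1177 - 610))/4 = (842 - 1*567)/4 = (842 - 567)/4 = (¼)*275 = 275/4 ≈ 68.750)
(3119 - 4989)*(Z + 1878) = (3119 - 4989)*(275/4 + 1878) = -1870*7787/4 = -7280845/2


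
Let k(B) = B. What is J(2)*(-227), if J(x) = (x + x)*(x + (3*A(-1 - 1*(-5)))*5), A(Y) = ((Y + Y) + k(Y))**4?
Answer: -282426136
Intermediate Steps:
A(Y) = 81*Y**4 (A(Y) = ((Y + Y) + Y)**4 = (2*Y + Y)**4 = (3*Y)**4 = 81*Y**4)
J(x) = 2*x*(311040 + x) (J(x) = (x + x)*(x + (3*(81*(-1 - 1*(-5))**4))*5) = (2*x)*(x + (3*(81*(-1 + 5)**4))*5) = (2*x)*(x + (3*(81*4**4))*5) = (2*x)*(x + (3*(81*256))*5) = (2*x)*(x + (3*20736)*5) = (2*x)*(x + 62208*5) = (2*x)*(x + 311040) = (2*x)*(311040 + x) = 2*x*(311040 + x))
J(2)*(-227) = (2*2*(311040 + 2))*(-227) = (2*2*311042)*(-227) = 1244168*(-227) = -282426136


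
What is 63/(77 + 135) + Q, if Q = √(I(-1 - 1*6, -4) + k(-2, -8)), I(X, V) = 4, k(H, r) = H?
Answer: 63/212 + √2 ≈ 1.7114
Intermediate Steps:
Q = √2 (Q = √(4 - 2) = √2 ≈ 1.4142)
63/(77 + 135) + Q = 63/(77 + 135) + √2 = 63/212 + √2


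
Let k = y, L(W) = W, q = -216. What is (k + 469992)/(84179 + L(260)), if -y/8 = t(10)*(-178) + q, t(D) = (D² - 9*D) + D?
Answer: 500200/84439 ≈ 5.9238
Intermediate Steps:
t(D) = D² - 8*D
y = 30208 (y = -8*((10*(-8 + 10))*(-178) - 216) = -8*((10*2)*(-178) - 216) = -8*(20*(-178) - 216) = -8*(-3560 - 216) = -8*(-3776) = 30208)
k = 30208
(k + 469992)/(84179 + L(260)) = (30208 + 469992)/(84179 + 260) = 500200/84439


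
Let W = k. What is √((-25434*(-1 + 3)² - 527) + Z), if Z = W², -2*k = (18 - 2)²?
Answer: I*√85879 ≈ 293.05*I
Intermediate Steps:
k = -128 (k = -(18 - 2)²/2 = -½*16² = -½*256 = -128)
W = -128
Z = 16384 (Z = (-128)² = 16384)
√((-25434*(-1 + 3)² - 527) + Z) = √((-25434*(-1 + 3)² - 527) + 16384) = √((-25434*2² - 527) + 16384) = √((-25434*4 - 527) + 16384) = √((-162*628 - 527) + 16384) = √((-101736 - 527) + 16384) = √(-102263 + 16384) = √(-85879) = I*√85879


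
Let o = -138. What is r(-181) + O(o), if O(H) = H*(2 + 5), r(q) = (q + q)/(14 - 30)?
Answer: -7547/8 ≈ -943.38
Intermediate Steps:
r(q) = -q/8 (r(q) = (2*q)/(-16) = (2*q)*(-1/16) = -q/8)
O(H) = 7*H (O(H) = H*7 = 7*H)
r(-181) + O(o) = -⅛*(-181) + 7*(-138) = 181/8 - 966 = -7547/8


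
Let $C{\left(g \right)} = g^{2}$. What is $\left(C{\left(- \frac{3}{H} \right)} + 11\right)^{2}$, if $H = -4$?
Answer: $\frac{34225}{256} \approx 133.69$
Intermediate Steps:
$\left(C{\left(- \frac{3}{H} \right)} + 11\right)^{2} = \left(\left(- \frac{3}{-4}\right)^{2} + 11\right)^{2} = \left(\left(\left(-3\right) \left(- \frac{1}{4}\right)\right)^{2} + 11\right)^{2} = \left(\left(\frac{3}{4}\right)^{2} + 11\right)^{2} = \left(\frac{9}{16} + 11\right)^{2} = \left(\frac{185}{16}\right)^{2} = \frac{34225}{256}$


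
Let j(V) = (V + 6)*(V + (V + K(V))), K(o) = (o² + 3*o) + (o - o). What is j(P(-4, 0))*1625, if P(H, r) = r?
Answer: 0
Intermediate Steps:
K(o) = o² + 3*o (K(o) = (o² + 3*o) + 0 = o² + 3*o)
j(V) = (6 + V)*(2*V + V*(3 + V)) (j(V) = (V + 6)*(V + (V + V*(3 + V))) = (6 + V)*(2*V + V*(3 + V)))
j(P(-4, 0))*1625 = (0*(30 + 0² + 11*0))*1625 = (0*(30 + 0 + 0))*1625 = (0*30)*1625 = 0*1625 = 0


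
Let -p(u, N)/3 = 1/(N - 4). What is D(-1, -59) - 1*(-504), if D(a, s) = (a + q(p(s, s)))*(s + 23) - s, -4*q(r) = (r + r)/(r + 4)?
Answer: 50933/85 ≈ 599.21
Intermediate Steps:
p(u, N) = -3/(-4 + N) (p(u, N) = -3/(N - 4) = -3/(-4 + N))
q(r) = -r/(2*(4 + r)) (q(r) = -(r + r)/(4*(r + 4)) = -2*r/(4*(4 + r)) = -r/(2*(4 + r)))
D(a, s) = -s + (23 + s)*(a + 3/((-4 + s)*(8 - 6/(-4 + s)))) (D(a, s) = (a - (-3/(-4 + s))/(8 + 2*(-3/(-4 + s))))*(s + 23) - s = (a - (-3/(-4 + s))/(8 - 6/(-4 + s)))*(23 + s) - s = (a + 3/((-4 + s)*(8 - 6/(-4 + s))))*(23 + s) - s = (23 + s)*(a + 3/((-4 + s)*(8 - 6/(-4 + s)))) - s = -s + (23 + s)*(a + 3/((-4 + s)*(8 - 6/(-4 + s)))))
D(-1, -59) - 1*(-504) = (69 + 3*(-59) + 2*(-19 + 4*(-59))*(-1*(-59) + 23*(-1) - 1*(-59)))/(2*(-19 + 4*(-59))) - 1*(-504) = (69 - 177 + 2*(-19 - 236)*(59 - 23 + 59))/(2*(-19 - 236)) + 504 = (1/2)*(69 - 177 + 2*(-255)*95)/(-255) + 504 = (1/2)*(-1/255)*(69 - 177 - 48450) + 504 = (1/2)*(-1/255)*(-48558) + 504 = 8093/85 + 504 = 50933/85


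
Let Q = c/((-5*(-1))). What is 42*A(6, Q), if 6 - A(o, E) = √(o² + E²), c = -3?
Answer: 252 - 126*√101/5 ≈ -1.2569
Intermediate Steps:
Q = -⅗ (Q = -3/((-5*(-1))) = -3/5 = -3*⅕ = -⅗ ≈ -0.60000)
A(o, E) = 6 - √(E² + o²) (A(o, E) = 6 - √(o² + E²) = 6 - √(E² + o²))
42*A(6, Q) = 42*(6 - √((-⅗)² + 6²)) = 42*(6 - √(9/25 + 36)) = 42*(6 - √(909/25)) = 42*(6 - 3*√101/5) = 252 - 126*√101/5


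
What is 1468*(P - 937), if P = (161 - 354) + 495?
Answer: -932180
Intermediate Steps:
P = 302 (P = -193 + 495 = 302)
1468*(P - 937) = 1468*(302 - 937) = 1468*(-635) = -932180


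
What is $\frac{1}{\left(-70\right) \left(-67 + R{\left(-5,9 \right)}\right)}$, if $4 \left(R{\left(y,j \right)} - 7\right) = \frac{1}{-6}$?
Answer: $\frac{12}{50435} \approx 0.00023793$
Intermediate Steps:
$R{\left(y,j \right)} = \frac{167}{24}$ ($R{\left(y,j \right)} = 7 + \frac{1}{4 \left(-6\right)} = 7 + \frac{1}{4} \left(- \frac{1}{6}\right) = 7 - \frac{1}{24} = \frac{167}{24}$)
$\frac{1}{\left(-70\right) \left(-67 + R{\left(-5,9 \right)}\right)} = \frac{1}{\left(-70\right) \left(-67 + \frac{167}{24}\right)} = \frac{1}{\left(-70\right) \left(- \frac{1441}{24}\right)} = \frac{1}{\frac{50435}{12}} = \frac{12}{50435}$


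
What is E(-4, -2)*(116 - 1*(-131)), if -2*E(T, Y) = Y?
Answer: 247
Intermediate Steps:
E(T, Y) = -Y/2
E(-4, -2)*(116 - 1*(-131)) = (-½*(-2))*(116 - 1*(-131)) = 1*(116 + 131) = 1*247 = 247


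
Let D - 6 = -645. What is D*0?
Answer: 0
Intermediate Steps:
D = -639 (D = 6 - 645 = -639)
D*0 = -639*0 = 0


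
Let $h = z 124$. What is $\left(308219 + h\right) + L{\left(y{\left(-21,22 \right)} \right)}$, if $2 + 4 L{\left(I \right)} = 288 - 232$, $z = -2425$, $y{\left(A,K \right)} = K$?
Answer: $\frac{15065}{2} \approx 7532.5$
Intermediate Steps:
$h = -300700$ ($h = \left(-2425\right) 124 = -300700$)
$L{\left(I \right)} = \frac{27}{2}$ ($L{\left(I \right)} = - \frac{1}{2} + \frac{288 - 232}{4} = - \frac{1}{2} + \frac{1}{4} \cdot 56 = - \frac{1}{2} + 14 = \frac{27}{2}$)
$\left(308219 + h\right) + L{\left(y{\left(-21,22 \right)} \right)} = \left(308219 - 300700\right) + \frac{27}{2} = 7519 + \frac{27}{2} = \frac{15065}{2}$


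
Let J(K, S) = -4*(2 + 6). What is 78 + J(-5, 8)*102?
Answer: -3186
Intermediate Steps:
J(K, S) = -32 (J(K, S) = -4*8 = -32)
78 + J(-5, 8)*102 = 78 - 32*102 = 78 - 3264 = -3186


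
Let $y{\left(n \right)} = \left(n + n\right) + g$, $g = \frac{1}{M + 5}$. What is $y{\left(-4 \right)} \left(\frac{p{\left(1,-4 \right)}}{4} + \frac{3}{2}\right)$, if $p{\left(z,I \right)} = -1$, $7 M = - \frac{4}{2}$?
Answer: $- \frac{1285}{132} \approx -9.7348$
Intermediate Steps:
$M = - \frac{2}{7}$ ($M = \frac{\left(-4\right) \frac{1}{2}}{7} = \frac{1}{7} \left(-2\right) = - \frac{2}{7} \approx -0.28571$)
$g = \frac{7}{33}$ ($g = \frac{1}{- \frac{2}{7} + 5} = \frac{1}{\frac{33}{7}} = \frac{7}{33} \approx 0.21212$)
$y{\left(n \right)} = \frac{7}{33} + 2 n$ ($y{\left(n \right)} = \left(n + n\right) + \frac{7}{33} = 2 n + \frac{7}{33} = \frac{7}{33} + 2 n$)
$y{\left(-4 \right)} \left(\frac{p{\left(1,-4 \right)}}{4} + \frac{3}{2}\right) = \left(\frac{7}{33} + 2 \left(-4\right)\right) \left(- \frac{1}{4} + \frac{3}{2}\right) = \left(\frac{7}{33} - 8\right) \left(\left(-1\right) \frac{1}{4} + 3 \cdot \frac{1}{2}\right) = - \frac{257 \left(- \frac{1}{4} + \frac{3}{2}\right)}{33} = \left(- \frac{257}{33}\right) \frac{5}{4} = - \frac{1285}{132}$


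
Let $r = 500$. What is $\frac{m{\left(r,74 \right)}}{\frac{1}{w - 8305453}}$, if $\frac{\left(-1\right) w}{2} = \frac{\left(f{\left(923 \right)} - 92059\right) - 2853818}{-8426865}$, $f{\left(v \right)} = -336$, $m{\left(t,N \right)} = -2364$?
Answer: $\frac{55151282424769548}{2808955} \approx 1.9634 \cdot 10^{10}$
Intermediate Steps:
$w = - \frac{1964142}{2808955}$ ($w = - 2 \frac{\left(-336 - 92059\right) - 2853818}{-8426865} = - 2 \left(-92395 - 2853818\right) \left(- \frac{1}{8426865}\right) = - 2 \left(\left(-2946213\right) \left(- \frac{1}{8426865}\right)\right) = \left(-2\right) \frac{982071}{2808955} = - \frac{1964142}{2808955} \approx -0.69924$)
$\frac{m{\left(r,74 \right)}}{\frac{1}{w - 8305453}} = - \frac{2364}{\frac{1}{- \frac{1964142}{2808955} - 8305453}} = - \frac{2364}{\frac{1}{- \frac{23329645695757}{2808955}}} = - \frac{2364}{- \frac{2808955}{23329645695757}} = \left(-2364\right) \left(- \frac{23329645695757}{2808955}\right) = \frac{55151282424769548}{2808955}$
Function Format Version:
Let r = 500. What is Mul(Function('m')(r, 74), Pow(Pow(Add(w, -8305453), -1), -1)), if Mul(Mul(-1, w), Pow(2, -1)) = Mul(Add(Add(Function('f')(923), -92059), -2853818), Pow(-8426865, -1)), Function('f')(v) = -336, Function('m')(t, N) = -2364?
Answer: Rational(55151282424769548, 2808955) ≈ 1.9634e+10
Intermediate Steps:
w = Rational(-1964142, 2808955) (w = Mul(-2, Mul(Add(Add(-336, -92059), -2853818), Pow(-8426865, -1))) = Mul(-2, Mul(Add(-92395, -2853818), Rational(-1, 8426865))) = Mul(-2, Mul(-2946213, Rational(-1, 8426865))) = Mul(-2, Rational(982071, 2808955)) = Rational(-1964142, 2808955) ≈ -0.69924)
Mul(Function('m')(r, 74), Pow(Pow(Add(w, -8305453), -1), -1)) = Mul(-2364, Pow(Pow(Add(Rational(-1964142, 2808955), -8305453), -1), -1)) = Mul(-2364, Pow(Pow(Rational(-23329645695757, 2808955), -1), -1)) = Mul(-2364, Pow(Rational(-2808955, 23329645695757), -1)) = Mul(-2364, Rational(-23329645695757, 2808955)) = Rational(55151282424769548, 2808955)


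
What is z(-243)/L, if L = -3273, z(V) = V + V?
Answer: 162/1091 ≈ 0.14849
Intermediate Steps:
z(V) = 2*V
z(-243)/L = (2*(-243))/(-3273) = -486*(-1/3273) = 162/1091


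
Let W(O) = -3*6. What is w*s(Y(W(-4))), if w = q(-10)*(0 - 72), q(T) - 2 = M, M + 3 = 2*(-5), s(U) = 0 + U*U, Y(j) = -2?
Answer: 3168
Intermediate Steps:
W(O) = -18
s(U) = U**2 (s(U) = 0 + U**2 = U**2)
M = -13 (M = -3 + 2*(-5) = -3 - 10 = -13)
q(T) = -11 (q(T) = 2 - 13 = -11)
w = 792 (w = -11*(0 - 72) = -11*(-72) = 792)
w*s(Y(W(-4))) = 792*(-2)**2 = 792*4 = 3168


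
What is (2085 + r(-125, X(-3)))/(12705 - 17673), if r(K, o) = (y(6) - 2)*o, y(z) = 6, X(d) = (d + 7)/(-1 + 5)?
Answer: -2089/4968 ≈ -0.42049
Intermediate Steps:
X(d) = 7/4 + d/4 (X(d) = (7 + d)/4 = (7 + d)*(1/4) = 7/4 + d/4)
r(K, o) = 4*o (r(K, o) = (6 - 2)*o = 4*o)
(2085 + r(-125, X(-3)))/(12705 - 17673) = (2085 + 4*(7/4 + (1/4)*(-3)))/(12705 - 17673) = (2085 + 4*(7/4 - 3/4))/(-4968) = (2085 + 4*1)*(-1/4968) = (2085 + 4)*(-1/4968) = 2089*(-1/4968) = -2089/4968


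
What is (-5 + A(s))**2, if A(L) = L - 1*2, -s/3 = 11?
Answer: 1600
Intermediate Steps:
s = -33 (s = -3*11 = -33)
A(L) = -2 + L (A(L) = L - 2 = -2 + L)
(-5 + A(s))**2 = (-5 + (-2 - 33))**2 = (-5 - 35)**2 = (-40)**2 = 1600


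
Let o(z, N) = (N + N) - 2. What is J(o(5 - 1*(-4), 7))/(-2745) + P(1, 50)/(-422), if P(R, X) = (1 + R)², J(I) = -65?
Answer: 1645/115839 ≈ 0.014201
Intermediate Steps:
o(z, N) = -2 + 2*N (o(z, N) = 2*N - 2 = -2 + 2*N)
J(o(5 - 1*(-4), 7))/(-2745) + P(1, 50)/(-422) = -65/(-2745) + (1 + 1)²/(-422) = -65*(-1/2745) + 2²*(-1/422) = 13/549 + 4*(-1/422) = 13/549 - 2/211 = 1645/115839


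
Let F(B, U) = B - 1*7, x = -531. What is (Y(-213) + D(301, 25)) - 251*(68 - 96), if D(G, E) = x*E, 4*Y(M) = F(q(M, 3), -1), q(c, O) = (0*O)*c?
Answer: -24995/4 ≈ -6248.8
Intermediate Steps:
q(c, O) = 0 (q(c, O) = 0*c = 0)
F(B, U) = -7 + B (F(B, U) = B - 7 = -7 + B)
Y(M) = -7/4 (Y(M) = (-7 + 0)/4 = (¼)*(-7) = -7/4)
D(G, E) = -531*E
(Y(-213) + D(301, 25)) - 251*(68 - 96) = (-7/4 - 531*25) - 251*(68 - 96) = (-7/4 - 13275) - 251*(-28) = -53107/4 + 7028 = -24995/4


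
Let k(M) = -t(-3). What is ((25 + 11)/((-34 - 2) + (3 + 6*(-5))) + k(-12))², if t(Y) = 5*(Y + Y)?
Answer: 42436/49 ≈ 866.04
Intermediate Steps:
t(Y) = 10*Y (t(Y) = 5*(2*Y) = 10*Y)
k(M) = 30 (k(M) = -10*(-3) = -1*(-30) = 30)
((25 + 11)/((-34 - 2) + (3 + 6*(-5))) + k(-12))² = ((25 + 11)/((-34 - 2) + (3 + 6*(-5))) + 30)² = (36/(-36 + (3 - 30)) + 30)² = (36/(-36 - 27) + 30)² = (36/(-63) + 30)² = (36*(-1/63) + 30)² = (-4/7 + 30)² = (206/7)² = 42436/49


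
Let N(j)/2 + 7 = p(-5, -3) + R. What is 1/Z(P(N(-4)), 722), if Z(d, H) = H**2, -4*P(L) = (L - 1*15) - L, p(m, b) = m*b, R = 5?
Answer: 1/521284 ≈ 1.9183e-6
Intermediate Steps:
p(m, b) = b*m
N(j) = 26 (N(j) = -14 + 2*(-3*(-5) + 5) = -14 + 2*(15 + 5) = -14 + 2*20 = -14 + 40 = 26)
P(L) = 15/4 (P(L) = -((L - 1*15) - L)/4 = -((L - 15) - L)/4 = -((-15 + L) - L)/4 = -1/4*(-15) = 15/4)
1/Z(P(N(-4)), 722) = 1/(722**2) = 1/521284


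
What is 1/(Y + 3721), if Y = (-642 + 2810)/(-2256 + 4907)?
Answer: 2651/9866539 ≈ 0.00026869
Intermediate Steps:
Y = 2168/2651 ≈ 0.81780
1/(Y + 3721) = 1/(2168/2651 + 3721) = 1/(9866539/2651) = 2651/9866539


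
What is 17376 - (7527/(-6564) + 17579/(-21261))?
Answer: 808407132269/46519068 ≈ 17378.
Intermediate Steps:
17376 - (7527/(-6564) + 17579/(-21261)) = 17376 - (7527*(-1/6564) + 17579*(-1/21261)) = 17376 - (-2509/2188 - 17579/21261) = 17376 - 1*(-91806701/46519068) = 17376 + 91806701/46519068 = 808407132269/46519068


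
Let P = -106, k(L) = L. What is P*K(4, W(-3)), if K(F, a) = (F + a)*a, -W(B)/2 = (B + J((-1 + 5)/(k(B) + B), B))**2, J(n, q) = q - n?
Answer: -25833472/81 ≈ -3.1893e+5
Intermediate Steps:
W(B) = -2*(-2/B + 2*B)**2 (W(B) = -2*(B + (B - (-1 + 5)/(B + B)))**2 = -2*(B + (B - 4/(2*B)))**2 = -2*(B + (B - 4*1/(2*B)))**2 = -2*(B + (B - 2/B))**2 = -2*(-2/B + 2*B)**2)
K(F, a) = a*(F + a)
P*K(4, W(-3)) = -106*(-8*(-1 + (-3)**2)**2/(-3)**2)*(4 - 8*(-1 + (-3)**2)**2/(-3)**2) = -106*(-8*1/9*(-1 + 9)**2)*(4 - 8*1/9*(-1 + 9)**2) = -106*(-8*1/9*8**2)*(4 - 8*1/9*8**2) = -106*(-8*1/9*64)*(4 - 8*1/9*64) = -(-54272)*(4 - 512/9)/9 = -(-54272)*(-476)/(9*9) = -106*243712/81 = -25833472/81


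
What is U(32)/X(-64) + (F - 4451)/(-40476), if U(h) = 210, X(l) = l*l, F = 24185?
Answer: -3013771/6907904 ≈ -0.43628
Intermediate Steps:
X(l) = l²
U(32)/X(-64) + (F - 4451)/(-40476) = 210/((-64)²) + (24185 - 4451)/(-40476) = 210/4096 + 19734*(-1/40476) = 210*(1/4096) - 3289/6746 = 105/2048 - 3289/6746 = -3013771/6907904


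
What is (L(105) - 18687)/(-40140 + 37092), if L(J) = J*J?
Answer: 1277/508 ≈ 2.5138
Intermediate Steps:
L(J) = J²
(L(105) - 18687)/(-40140 + 37092) = (105² - 18687)/(-40140 + 37092) = (11025 - 18687)/(-3048) = -7662*(-1/3048) = 1277/508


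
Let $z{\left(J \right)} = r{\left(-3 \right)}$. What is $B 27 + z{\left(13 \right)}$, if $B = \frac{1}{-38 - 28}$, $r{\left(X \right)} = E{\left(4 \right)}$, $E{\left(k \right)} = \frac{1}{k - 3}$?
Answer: $\frac{13}{22} \approx 0.59091$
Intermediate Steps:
$E{\left(k \right)} = \frac{1}{-3 + k}$
$r{\left(X \right)} = 1$ ($r{\left(X \right)} = \frac{1}{-3 + 4} = 1^{-1} = 1$)
$B = - \frac{1}{66}$ ($B = \frac{1}{-38 - 28} = \frac{1}{-66} = - \frac{1}{66} \approx -0.015152$)
$z{\left(J \right)} = 1$
$B 27 + z{\left(13 \right)} = \left(- \frac{1}{66}\right) 27 + 1 = - \frac{9}{22} + 1 = \frac{13}{22}$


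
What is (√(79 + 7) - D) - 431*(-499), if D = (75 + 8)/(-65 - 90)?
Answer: 33335778/155 + √86 ≈ 2.1508e+5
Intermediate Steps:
D = -83/155 (D = 83/(-155) = 83*(-1/155) = -83/155 ≈ -0.53548)
(√(79 + 7) - D) - 431*(-499) = (√(79 + 7) - 1*(-83/155)) - 431*(-499) = (√86 + 83/155) + 215069 = (83/155 + √86) + 215069 = 33335778/155 + √86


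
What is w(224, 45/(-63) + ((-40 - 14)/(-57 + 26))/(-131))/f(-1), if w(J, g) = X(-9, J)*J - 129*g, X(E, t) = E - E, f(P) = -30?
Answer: -889369/284270 ≈ -3.1286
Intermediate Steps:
X(E, t) = 0
w(J, g) = -129*g (w(J, g) = 0*J - 129*g = 0 - 129*g = -129*g)
w(224, 45/(-63) + ((-40 - 14)/(-57 + 26))/(-131))/f(-1) = -129*(45/(-63) + ((-40 - 14)/(-57 + 26))/(-131))/(-30) = -129*(45*(-1/63) - 54/(-31)*(-1/131))*(-1/30) = -129*(-5/7 - 54*(-1/31)*(-1/131))*(-1/30) = -129*(-5/7 + (54/31)*(-1/131))*(-1/30) = -129*(-5/7 - 54/4061)*(-1/30) = -129*(-20683/28427)*(-1/30) = (2668107/28427)*(-1/30) = -889369/284270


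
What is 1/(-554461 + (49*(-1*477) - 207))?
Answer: -1/578041 ≈ -1.7300e-6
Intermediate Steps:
1/(-554461 + (49*(-1*477) - 207)) = 1/(-554461 + (49*(-477) - 207)) = 1/(-554461 + (-23373 - 207)) = 1/(-554461 - 23580) = 1/(-578041) = -1/578041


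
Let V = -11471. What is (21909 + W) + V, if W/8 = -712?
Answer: 4742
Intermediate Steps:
W = -5696 (W = 8*(-712) = -5696)
(21909 + W) + V = (21909 - 5696) - 11471 = 16213 - 11471 = 4742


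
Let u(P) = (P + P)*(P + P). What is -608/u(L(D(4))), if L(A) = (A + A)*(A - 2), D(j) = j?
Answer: -19/32 ≈ -0.59375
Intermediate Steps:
L(A) = 2*A*(-2 + A) (L(A) = (2*A)*(-2 + A) = 2*A*(-2 + A))
u(P) = 4*P² (u(P) = (2*P)*(2*P) = 4*P²)
-608/u(L(D(4))) = -608*1/(256*(-2 + 4)²) = -608/(4*(2*4*2)²) = -608/(4*16²) = -608/(4*256) = -608/1024 = -608*1/1024 = -19/32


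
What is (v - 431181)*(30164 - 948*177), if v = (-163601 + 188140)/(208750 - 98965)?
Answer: 6515110970539072/109785 ≈ 5.9344e+10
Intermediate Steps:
v = 24539/109785 ≈ 0.22352
(v - 431181)*(30164 - 948*177) = (24539/109785 - 431181)*(30164 - 948*177) = -47337181546*(30164 - 167796)/109785 = -47337181546/109785*(-137632) = 6515110970539072/109785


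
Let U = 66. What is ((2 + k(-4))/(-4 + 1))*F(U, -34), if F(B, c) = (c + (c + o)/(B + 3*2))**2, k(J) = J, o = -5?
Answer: 687241/864 ≈ 795.42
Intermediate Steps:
F(B, c) = (c + (-5 + c)/(6 + B))**2 (F(B, c) = (c + (c - 5)/(B + 3*2))**2 = (c + (-5 + c)/(B + 6))**2 = (c + (-5 + c)/(6 + B))**2)
((2 + k(-4))/(-4 + 1))*F(U, -34) = ((2 - 4)/(-4 + 1))*((-5 + 7*(-34) + 66*(-34))**2/(6 + 66)**2) = (-2/(-3))*((-5 - 238 - 2244)**2/72**2) = (-2*(-1/3))*((1/5184)*(-2487)**2) = 2*((1/5184)*6185169)/3 = (2/3)*(687241/576) = 687241/864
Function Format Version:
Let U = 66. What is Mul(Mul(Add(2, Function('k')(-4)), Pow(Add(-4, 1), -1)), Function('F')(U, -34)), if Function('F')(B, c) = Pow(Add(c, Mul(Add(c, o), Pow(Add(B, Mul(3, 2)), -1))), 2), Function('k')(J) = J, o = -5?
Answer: Rational(687241, 864) ≈ 795.42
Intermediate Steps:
Function('F')(B, c) = Pow(Add(c, Mul(Pow(Add(6, B), -1), Add(-5, c))), 2) (Function('F')(B, c) = Pow(Add(c, Mul(Add(c, -5), Pow(Add(B, Mul(3, 2)), -1))), 2) = Pow(Add(c, Mul(Add(-5, c), Pow(Add(B, 6), -1))), 2) = Pow(Add(c, Mul(Add(-5, c), Pow(Add(6, B), -1))), 2) = Pow(Add(c, Mul(Pow(Add(6, B), -1), Add(-5, c))), 2))
Mul(Mul(Add(2, Function('k')(-4)), Pow(Add(-4, 1), -1)), Function('F')(U, -34)) = Mul(Mul(Add(2, -4), Pow(Add(-4, 1), -1)), Mul(Pow(Add(6, 66), -2), Pow(Add(-5, Mul(7, -34), Mul(66, -34)), 2))) = Mul(Mul(-2, Pow(-3, -1)), Mul(Pow(72, -2), Pow(Add(-5, -238, -2244), 2))) = Mul(Mul(-2, Rational(-1, 3)), Mul(Rational(1, 5184), Pow(-2487, 2))) = Mul(Rational(2, 3), Mul(Rational(1, 5184), 6185169)) = Mul(Rational(2, 3), Rational(687241, 576)) = Rational(687241, 864)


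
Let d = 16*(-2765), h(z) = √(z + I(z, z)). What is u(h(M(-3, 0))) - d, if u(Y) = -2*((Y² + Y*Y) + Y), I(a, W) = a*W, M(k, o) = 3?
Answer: 44192 - 4*√3 ≈ 44185.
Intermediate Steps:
I(a, W) = W*a
h(z) = √(z + z²) (h(z) = √(z + z*z) = √(z + z²))
u(Y) = -4*Y² - 2*Y (u(Y) = -2*((Y² + Y²) + Y) = -2*(2*Y² + Y) = -2*(Y + 2*Y²) = -4*Y² - 2*Y)
d = -44240
u(h(M(-3, 0))) - d = -2*√(3*(1 + 3))*(1 + 2*√(3*(1 + 3))) - 1*(-44240) = -2*√(3*4)*(1 + 2*√(3*4)) + 44240 = -2*√12*(1 + 2*√12) + 44240 = -2*2*√3*(1 + 2*(2*√3)) + 44240 = -2*2*√3*(1 + 4*√3) + 44240 = -4*√3*(1 + 4*√3) + 44240 = 44240 - 4*√3*(1 + 4*√3)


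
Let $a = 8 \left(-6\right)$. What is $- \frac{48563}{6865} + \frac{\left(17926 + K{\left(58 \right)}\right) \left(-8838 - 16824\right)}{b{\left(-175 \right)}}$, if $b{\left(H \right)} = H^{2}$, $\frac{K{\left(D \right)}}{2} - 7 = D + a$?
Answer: $- \frac{18088535981}{1201375} \approx -15057.0$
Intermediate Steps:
$a = -48$
$K{\left(D \right)} = -82 + 2 D$ ($K{\left(D \right)} = 14 + 2 \left(D - 48\right) = 14 + 2 \left(-48 + D\right) = 14 + \left(-96 + 2 D\right) = -82 + 2 D$)
$- \frac{48563}{6865} + \frac{\left(17926 + K{\left(58 \right)}\right) \left(-8838 - 16824\right)}{b{\left(-175 \right)}} = - \frac{48563}{6865} + \frac{\left(17926 + \left(-82 + 2 \cdot 58\right)\right) \left(-8838 - 16824\right)}{\left(-175\right)^{2}} = \left(-48563\right) \frac{1}{6865} + \frac{\left(17926 + \left(-82 + 116\right)\right) \left(-25662\right)}{30625} = - \frac{48563}{6865} + \left(17926 + 34\right) \left(-25662\right) \frac{1}{30625} = - \frac{48563}{6865} + 17960 \left(-25662\right) \frac{1}{30625} = - \frac{48563}{6865} - \frac{13168272}{875} = - \frac{18088535981}{1201375}$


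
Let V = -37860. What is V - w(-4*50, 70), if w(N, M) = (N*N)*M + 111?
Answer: -2837971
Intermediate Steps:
w(N, M) = 111 + M*N² (w(N, M) = N²*M + 111 = M*N² + 111 = 111 + M*N²)
V - w(-4*50, 70) = -37860 - (111 + 70*(-4*50)²) = -37860 - (111 + 70*(-200)²) = -37860 - (111 + 70*40000) = -37860 - (111 + 2800000) = -37860 - 1*2800111 = -37860 - 2800111 = -2837971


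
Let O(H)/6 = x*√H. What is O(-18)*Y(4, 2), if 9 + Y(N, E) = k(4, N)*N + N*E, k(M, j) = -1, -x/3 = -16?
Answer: -4320*I*√2 ≈ -6109.4*I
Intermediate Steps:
x = 48 (x = -3*(-16) = 48)
O(H) = 288*√H (O(H) = 6*(48*√H) = 288*√H)
Y(N, E) = -9 - N + E*N (Y(N, E) = -9 + (-N + N*E) = -9 + (-N + E*N) = -9 - N + E*N)
O(-18)*Y(4, 2) = (288*√(-18))*(-9 - 1*4 + 2*4) = (288*(3*I*√2))*(-9 - 4 + 8) = (864*I*√2)*(-5) = -4320*I*√2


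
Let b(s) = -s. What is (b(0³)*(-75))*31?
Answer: 0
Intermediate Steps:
(b(0³)*(-75))*31 = (-1*0³*(-75))*31 = (-1*0*(-75))*31 = (0*(-75))*31 = 0*31 = 0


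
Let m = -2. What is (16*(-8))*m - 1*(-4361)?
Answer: 4617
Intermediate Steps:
(16*(-8))*m - 1*(-4361) = (16*(-8))*(-2) - 1*(-4361) = -128*(-2) + 4361 = 256 + 4361 = 4617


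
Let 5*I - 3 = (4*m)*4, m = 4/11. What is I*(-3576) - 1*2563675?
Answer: -141348997/55 ≈ -2.5700e+6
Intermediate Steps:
m = 4/11 (m = 4*(1/11) = 4/11 ≈ 0.36364)
I = 97/55 (I = ⅗ + ((4*(4/11))*4)/5 = ⅗ + ((16/11)*4)/5 = ⅗ + (⅕)*(64/11) = ⅗ + 64/55 = 97/55 ≈ 1.7636)
I*(-3576) - 1*2563675 = (97/55)*(-3576) - 1*2563675 = -346872/55 - 2563675 = -141348997/55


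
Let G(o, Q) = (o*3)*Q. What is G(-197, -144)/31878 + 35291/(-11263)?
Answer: -188753/407077 ≈ -0.46368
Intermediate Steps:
G(o, Q) = 3*Q*o (G(o, Q) = (3*o)*Q = 3*Q*o)
G(-197, -144)/31878 + 35291/(-11263) = (3*(-144)*(-197))/31878 + 35291/(-11263) = 85104*(1/31878) + 35291*(-1/11263) = 4728/1771 - 35291/11263 = -188753/407077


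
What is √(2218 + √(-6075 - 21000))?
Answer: √(2218 + 95*I*√3) ≈ 47.128 + 1.7457*I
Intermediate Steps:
√(2218 + √(-6075 - 21000)) = √(2218 + √(-27075)) = √(2218 + 95*I*√3)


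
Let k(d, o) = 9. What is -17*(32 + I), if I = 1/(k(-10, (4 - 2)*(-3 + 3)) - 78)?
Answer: -37519/69 ≈ -543.75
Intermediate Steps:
I = -1/69 (I = 1/(9 - 78) = 1/(-69) = -1/69 ≈ -0.014493)
-17*(32 + I) = -17*(32 - 1/69) = -17*2207/69 = -37519/69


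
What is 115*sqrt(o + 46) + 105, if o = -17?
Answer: 105 + 115*sqrt(29) ≈ 724.29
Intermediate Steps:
115*sqrt(o + 46) + 105 = 115*sqrt(-17 + 46) + 105 = 115*sqrt(29) + 105 = 105 + 115*sqrt(29)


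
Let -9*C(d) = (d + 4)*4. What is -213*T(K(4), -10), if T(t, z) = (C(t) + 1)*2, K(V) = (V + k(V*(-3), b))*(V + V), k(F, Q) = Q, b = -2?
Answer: 10082/3 ≈ 3360.7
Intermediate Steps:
C(d) = -16/9 - 4*d/9 (C(d) = -(d + 4)*4/9 = -(4 + d)*4/9 = -(16 + 4*d)/9 = -16/9 - 4*d/9)
K(V) = 2*V*(-2 + V) (K(V) = (V - 2)*(V + V) = (-2 + V)*(2*V) = 2*V*(-2 + V))
T(t, z) = -14/9 - 8*t/9 (T(t, z) = ((-16/9 - 4*t/9) + 1)*2 = (-7/9 - 4*t/9)*2 = -14/9 - 8*t/9)
-213*T(K(4), -10) = -213*(-14/9 - 16*4*(-2 + 4)/9) = -213*(-14/9 - 16*4*2/9) = -213*(-14/9 - 8/9*16) = -213*(-14/9 - 128/9) = -213*(-142/9) = 10082/3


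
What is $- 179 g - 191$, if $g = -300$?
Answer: $53509$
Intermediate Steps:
$- 179 g - 191 = \left(-179\right) \left(-300\right) - 191 = 53700 - 191 = 53509$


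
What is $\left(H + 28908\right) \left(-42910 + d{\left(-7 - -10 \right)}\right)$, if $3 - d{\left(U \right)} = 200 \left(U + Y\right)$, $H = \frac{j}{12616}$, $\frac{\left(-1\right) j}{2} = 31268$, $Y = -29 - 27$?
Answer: $- \frac{1472556258393}{1577} \approx -9.3377 \cdot 10^{8}$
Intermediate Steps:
$Y = -56$
$j = -62536$ ($j = \left(-2\right) 31268 = -62536$)
$H = - \frac{7817}{1577}$ ($H = - \frac{62536}{12616} = \left(-62536\right) \frac{1}{12616} = - \frac{7817}{1577} \approx -4.9569$)
$d{\left(U \right)} = 11203 - 200 U$ ($d{\left(U \right)} = 3 - 200 \left(U - 56\right) = 3 - 200 \left(-56 + U\right) = 3 - \left(-11200 + 200 U\right) = 11203 - 200 U$)
$\left(H + 28908\right) \left(-42910 + d{\left(-7 - -10 \right)}\right) = \left(- \frac{7817}{1577} + 28908\right) \left(-42910 + \left(11203 - 200 \left(-7 - -10\right)\right)\right) = \frac{45580099 \left(-42910 + \left(11203 - 200 \left(-7 + 10\right)\right)\right)}{1577} = \frac{45580099 \left(-42910 + \left(11203 - 600\right)\right)}{1577} = \frac{45580099 \left(-42910 + 10603\right)}{1577} = \frac{45580099}{1577} \left(-32307\right) = - \frac{1472556258393}{1577}$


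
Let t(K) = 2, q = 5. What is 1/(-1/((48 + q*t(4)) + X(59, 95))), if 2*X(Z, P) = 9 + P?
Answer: -110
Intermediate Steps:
X(Z, P) = 9/2 + P/2 (X(Z, P) = (9 + P)/2 = 9/2 + P/2)
1/(-1/((48 + q*t(4)) + X(59, 95))) = 1/(-1/((48 + 5*2) + (9/2 + (½)*95))) = 1/(-1/((48 + 10) + (9/2 + 95/2))) = 1/(-1/(58 + 52)) = 1/(-1/110) = -110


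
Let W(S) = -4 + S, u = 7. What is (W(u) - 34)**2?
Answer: 961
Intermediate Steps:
(W(u) - 34)**2 = ((-4 + 7) - 34)**2 = (3 - 34)**2 = (-31)**2 = 961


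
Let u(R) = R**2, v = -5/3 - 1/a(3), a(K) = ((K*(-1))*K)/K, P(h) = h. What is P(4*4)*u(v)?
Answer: 256/9 ≈ 28.444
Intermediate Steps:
a(K) = -K (a(K) = ((-K)*K)/K = (-K**2)/K = -K)
v = -4/3 (v = -5/3 - 1/((-1*3)) = -5*1/3 - 1/(-3) = -5/3 - 1*(-1/3) = -5/3 + 1/3 = -4/3 ≈ -1.3333)
P(4*4)*u(v) = (4*4)*(-4/3)**2 = 16*(16/9) = 256/9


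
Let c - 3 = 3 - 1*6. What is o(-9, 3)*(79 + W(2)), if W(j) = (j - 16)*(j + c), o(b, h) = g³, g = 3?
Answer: 1377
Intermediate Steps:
o(b, h) = 27 (o(b, h) = 3³ = 27)
c = 0 (c = 3 + (3 - 1*6) = 3 + (3 - 6) = 3 - 3 = 0)
W(j) = j*(-16 + j) (W(j) = (j - 16)*(j + 0) = (-16 + j)*j = j*(-16 + j))
o(-9, 3)*(79 + W(2)) = 27*(79 + 2*(-16 + 2)) = 27*(79 + 2*(-14)) = 27*(79 - 28) = 27*51 = 1377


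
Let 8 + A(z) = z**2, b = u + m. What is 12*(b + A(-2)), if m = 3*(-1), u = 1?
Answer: -72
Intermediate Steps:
m = -3
b = -2 (b = 1 - 3 = -2)
A(z) = -8 + z**2
12*(b + A(-2)) = 12*(-2 + (-8 + (-2)**2)) = 12*(-2 + (-8 + 4)) = 12*(-2 - 4) = 12*(-6) = -72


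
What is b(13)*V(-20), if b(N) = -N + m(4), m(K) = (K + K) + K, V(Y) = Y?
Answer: 20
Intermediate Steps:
m(K) = 3*K (m(K) = 2*K + K = 3*K)
b(N) = 12 - N (b(N) = -N + 3*4 = -N + 12 = 12 - N)
b(13)*V(-20) = (12 - 1*13)*(-20) = (12 - 13)*(-20) = -1*(-20) = 20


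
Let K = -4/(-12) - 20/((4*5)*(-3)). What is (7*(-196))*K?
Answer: -2744/3 ≈ -914.67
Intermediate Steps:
K = ⅔ (K = -4*(-1/12) - 20/(20*(-3)) = ⅓ - 20/(-60) = ⅓ - 20*(-1/60) = ⅓ + ⅓ = ⅔ ≈ 0.66667)
(7*(-196))*K = (7*(-196))*(⅔) = -1372*⅔ = -2744/3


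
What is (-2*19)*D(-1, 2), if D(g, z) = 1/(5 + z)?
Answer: -38/7 ≈ -5.4286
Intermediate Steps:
(-2*19)*D(-1, 2) = (-2*19)/(5 + 2) = -38/7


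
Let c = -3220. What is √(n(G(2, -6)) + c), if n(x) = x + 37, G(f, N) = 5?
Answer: I*√3178 ≈ 56.374*I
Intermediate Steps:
n(x) = 37 + x
√(n(G(2, -6)) + c) = √((37 + 5) - 3220) = √(42 - 3220) = √(-3178) = I*√3178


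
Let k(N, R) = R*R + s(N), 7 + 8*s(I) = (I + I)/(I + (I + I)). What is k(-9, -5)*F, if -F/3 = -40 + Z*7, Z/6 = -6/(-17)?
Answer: 62167/34 ≈ 1828.4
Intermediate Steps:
Z = 36/17 (Z = 6*(-6/(-17)) = 6*(-6*(-1/17)) = 6*(6/17) = 36/17 ≈ 2.1176)
F = 1284/17 (F = -3*(-40 + (36/17)*7) = -3*(-40 + 252/17) = -3*(-428/17) = 1284/17 ≈ 75.529)
s(I) = -19/24 (s(I) = -7/8 + ((I + I)/(I + (I + I)))/8 = -7/8 + ((2*I)/(I + 2*I))/8 = -7/8 + ((2*I)/((3*I)))/8 = -7/8 + ((2*I)*(1/(3*I)))/8 = -7/8 + (1/8)*(2/3) = -7/8 + 1/12 = -19/24)
k(N, R) = -19/24 + R**2 (k(N, R) = R*R - 19/24 = R**2 - 19/24 = -19/24 + R**2)
k(-9, -5)*F = (-19/24 + (-5)**2)*(1284/17) = (-19/24 + 25)*(1284/17) = (581/24)*(1284/17) = 62167/34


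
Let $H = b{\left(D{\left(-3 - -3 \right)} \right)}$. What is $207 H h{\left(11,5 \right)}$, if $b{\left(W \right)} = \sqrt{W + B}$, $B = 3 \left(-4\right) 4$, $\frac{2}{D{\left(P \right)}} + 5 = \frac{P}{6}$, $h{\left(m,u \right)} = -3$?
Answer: $- \frac{6831 i \sqrt{10}}{5} \approx - 4320.3 i$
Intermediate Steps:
$D{\left(P \right)} = \frac{2}{-5 + \frac{P}{6}}$
$B = -48$ ($B = \left(-12\right) 4 = -48$)
$b{\left(W \right)} = \sqrt{-48 + W}$ ($b{\left(W \right)} = \sqrt{W - 48} = \sqrt{-48 + W}$)
$H = \frac{11 i \sqrt{10}}{5}$ ($H = \sqrt{-48 + \frac{12}{-30 - 0}} = \sqrt{-48 + \frac{12}{-30 + \left(-3 + 3\right)}} = \sqrt{-48 + \frac{12}{-30 + 0}} = \sqrt{-48 + \frac{12}{-30}} = \sqrt{-48 + 12 \left(- \frac{1}{30}\right)} = \sqrt{-48 - \frac{2}{5}} = \sqrt{- \frac{242}{5}} = \frac{11 i \sqrt{10}}{5} \approx 6.957 i$)
$207 H h{\left(11,5 \right)} = 207 \frac{11 i \sqrt{10}}{5} \left(-3\right) = \frac{2277 i \sqrt{10}}{5} \left(-3\right) = - \frac{6831 i \sqrt{10}}{5}$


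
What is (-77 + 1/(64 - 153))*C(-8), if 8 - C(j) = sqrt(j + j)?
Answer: -54832/89 + 27416*I/89 ≈ -616.09 + 308.04*I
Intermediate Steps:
C(j) = 8 - sqrt(2)*sqrt(j) (C(j) = 8 - sqrt(j + j) = 8 - sqrt(2*j) = 8 - sqrt(2)*sqrt(j))
(-77 + 1/(64 - 153))*C(-8) = (-77 + 1/(64 - 153))*(8 - sqrt(2)*sqrt(-8)) = (-77 + 1/(-89))*(8 - sqrt(2)*2*I*sqrt(2)) = (-77 - 1/89)*(8 - 4*I) = -6854*(8 - 4*I)/89 = -54832/89 + 27416*I/89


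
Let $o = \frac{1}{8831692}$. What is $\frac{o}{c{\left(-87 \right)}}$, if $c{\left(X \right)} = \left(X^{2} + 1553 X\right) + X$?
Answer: $- \frac{1}{1127180018268} \approx -8.8717 \cdot 10^{-13}$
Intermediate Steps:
$o = \frac{1}{8831692} \approx 1.1323 \cdot 10^{-7}$
$c{\left(X \right)} = X^{2} + 1554 X$
$\frac{o}{c{\left(-87 \right)}} = \frac{1}{8831692 \left(- 87 \left(1554 - 87\right)\right)} = \frac{1}{8831692 \left(\left(-87\right) 1467\right)} = \frac{1}{8831692 \left(-127629\right)} = \frac{1}{8831692} \left(- \frac{1}{127629}\right) = - \frac{1}{1127180018268}$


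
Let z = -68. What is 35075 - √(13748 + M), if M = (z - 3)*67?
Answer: 35075 - 9*√111 ≈ 34980.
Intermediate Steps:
M = -4757 (M = (-68 - 3)*67 = -71*67 = -4757)
35075 - √(13748 + M) = 35075 - √(13748 - 4757) = 35075 - √8991 = 35075 - 9*√111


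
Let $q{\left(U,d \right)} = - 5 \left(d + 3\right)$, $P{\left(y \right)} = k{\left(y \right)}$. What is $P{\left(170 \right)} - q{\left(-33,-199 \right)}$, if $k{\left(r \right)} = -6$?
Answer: $-986$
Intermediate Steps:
$P{\left(y \right)} = -6$
$q{\left(U,d \right)} = -15 - 5 d$ ($q{\left(U,d \right)} = - 5 \left(3 + d\right) = -15 - 5 d$)
$P{\left(170 \right)} - q{\left(-33,-199 \right)} = -6 - \left(-15 - -995\right) = -6 - \left(-15 + 995\right) = -6 - 980 = -986$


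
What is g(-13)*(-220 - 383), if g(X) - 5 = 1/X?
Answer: -38592/13 ≈ -2968.6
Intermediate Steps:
g(X) = 5 + 1/X
g(-13)*(-220 - 383) = (5 + 1/(-13))*(-220 - 383) = (5 - 1/13)*(-603) = (64/13)*(-603) = -38592/13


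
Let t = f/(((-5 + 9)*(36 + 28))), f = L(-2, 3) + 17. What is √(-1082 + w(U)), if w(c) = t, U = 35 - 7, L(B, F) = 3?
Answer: I*√69243/8 ≈ 32.893*I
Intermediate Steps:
U = 28
f = 20 (f = 3 + 17 = 20)
t = 5/64 (t = 20/(((-5 + 9)*(36 + 28))) = 20/((4*64)) = 20/256 = 20*(1/256) = 5/64 ≈ 0.078125)
w(c) = 5/64
√(-1082 + w(U)) = √(-1082 + 5/64) = √(-69243/64) = I*√69243/8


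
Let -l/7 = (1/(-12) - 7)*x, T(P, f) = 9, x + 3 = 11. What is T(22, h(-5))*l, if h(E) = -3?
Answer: 3570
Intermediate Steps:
x = 8 (x = -3 + 11 = 8)
l = 1190/3 (l = -7*(1/(-12) - 7)*8 = -7*(-1/12 - 7)*8 = -(-595)*8/12 = -7*(-170/3) = 1190/3 ≈ 396.67)
T(22, h(-5))*l = 9*(1190/3) = 3570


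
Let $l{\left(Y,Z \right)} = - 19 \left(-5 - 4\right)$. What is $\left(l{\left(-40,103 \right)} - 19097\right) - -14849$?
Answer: $-4077$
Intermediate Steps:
$l{\left(Y,Z \right)} = 171$ ($l{\left(Y,Z \right)} = \left(-19\right) \left(-9\right) = 171$)
$\left(l{\left(-40,103 \right)} - 19097\right) - -14849 = \left(171 - 19097\right) - -14849 = \left(171 - 19097\right) + 14849 = -18926 + 14849 = -4077$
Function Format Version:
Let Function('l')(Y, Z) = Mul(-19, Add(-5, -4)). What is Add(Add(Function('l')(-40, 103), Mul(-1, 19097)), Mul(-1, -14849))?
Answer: -4077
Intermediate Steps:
Function('l')(Y, Z) = 171 (Function('l')(Y, Z) = Mul(-19, -9) = 171)
Add(Add(Function('l')(-40, 103), Mul(-1, 19097)), Mul(-1, -14849)) = Add(Add(171, Mul(-1, 19097)), Mul(-1, -14849)) = Add(Add(171, -19097), 14849) = Add(-18926, 14849) = -4077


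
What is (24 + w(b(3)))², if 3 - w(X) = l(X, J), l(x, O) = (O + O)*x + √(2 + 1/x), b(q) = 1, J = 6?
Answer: (15 - √3)² ≈ 176.04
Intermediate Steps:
l(x, O) = √(2 + 1/x) + 2*O*x (l(x, O) = (2*O)*x + √(2 + 1/x) = 2*O*x + √(2 + 1/x) = √(2 + 1/x) + 2*O*x)
w(X) = 3 - √(2 + 1/X) - 12*X (w(X) = 3 - (√(2 + 1/X) + 2*6*X) = 3 - (√(2 + 1/X) + 12*X) = 3 + (-√(2 + 1/X) - 12*X) = 3 - √(2 + 1/X) - 12*X)
(24 + w(b(3)))² = (24 + (3 - √(2 + 1/1) - 12*1))² = (24 + (3 - √(2 + 1) - 12))² = (24 + (3 - √3 - 12))² = (24 + (-9 - √3))² = (15 - √3)²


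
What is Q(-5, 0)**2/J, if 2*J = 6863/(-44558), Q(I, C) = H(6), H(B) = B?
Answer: -3208176/6863 ≈ -467.46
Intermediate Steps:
Q(I, C) = 6
J = -6863/89116 (J = (6863/(-44558))/2 = (6863*(-1/44558))/2 = (1/2)*(-6863/44558) = -6863/89116 ≈ -0.077012)
Q(-5, 0)**2/J = 6**2/(-6863/89116) = 36*(-89116/6863) = -3208176/6863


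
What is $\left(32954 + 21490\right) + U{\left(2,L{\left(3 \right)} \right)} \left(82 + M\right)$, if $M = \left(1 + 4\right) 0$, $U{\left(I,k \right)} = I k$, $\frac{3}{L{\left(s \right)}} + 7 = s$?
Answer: $54321$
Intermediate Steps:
$L{\left(s \right)} = \frac{3}{-7 + s}$
$M = 0$ ($M = 5 \cdot 0 = 0$)
$\left(32954 + 21490\right) + U{\left(2,L{\left(3 \right)} \right)} \left(82 + M\right) = \left(32954 + 21490\right) + 2 \frac{3}{-7 + 3} \left(82 + 0\right) = 54444 + 2 \frac{3}{-4} \cdot 82 = 54444 + 2 \cdot 3 \left(- \frac{1}{4}\right) 82 = 54444 + 2 \left(- \frac{3}{4}\right) 82 = 54444 - 123 = 54321$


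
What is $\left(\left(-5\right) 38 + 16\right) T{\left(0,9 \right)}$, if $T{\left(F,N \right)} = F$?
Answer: $0$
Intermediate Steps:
$\left(\left(-5\right) 38 + 16\right) T{\left(0,9 \right)} = \left(\left(-5\right) 38 + 16\right) 0 = \left(-190 + 16\right) 0 = \left(-174\right) 0 = 0$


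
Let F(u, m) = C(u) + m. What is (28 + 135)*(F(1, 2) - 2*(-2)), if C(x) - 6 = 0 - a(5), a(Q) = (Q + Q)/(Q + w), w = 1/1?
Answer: 5053/3 ≈ 1684.3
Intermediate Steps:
w = 1
a(Q) = 2*Q/(1 + Q) (a(Q) = (Q + Q)/(Q + 1) = (2*Q)/(1 + Q) = 2*Q/(1 + Q))
C(x) = 13/3 (C(x) = 6 + (0 - 2*5/(1 + 5)) = 6 + (0 - 2*5/6) = 6 + (0 - 1*5/3) = 6 + (0 - 5/3) = 6 - 5/3 = 13/3)
F(u, m) = 13/3 + m
(28 + 135)*(F(1, 2) - 2*(-2)) = (28 + 135)*((13/3 + 2) - 2*(-2)) = 163*(19/3 + 4) = 163*(31/3) = 5053/3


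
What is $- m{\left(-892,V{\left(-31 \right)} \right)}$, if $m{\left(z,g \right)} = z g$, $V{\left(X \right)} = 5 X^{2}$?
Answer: $4286060$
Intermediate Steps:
$m{\left(z,g \right)} = g z$
$- m{\left(-892,V{\left(-31 \right)} \right)} = - 5 \left(-31\right)^{2} \left(-892\right) = - 5 \cdot 961 \left(-892\right) = - 4805 \left(-892\right) = \left(-1\right) \left(-4286060\right) = 4286060$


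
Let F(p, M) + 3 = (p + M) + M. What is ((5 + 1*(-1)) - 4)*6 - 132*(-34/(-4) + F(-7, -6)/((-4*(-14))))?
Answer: -7491/7 ≈ -1070.1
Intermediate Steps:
F(p, M) = -3 + p + 2*M (F(p, M) = -3 + ((p + M) + M) = -3 + ((M + p) + M) = -3 + (p + 2*M) = -3 + p + 2*M)
((5 + 1*(-1)) - 4)*6 - 132*(-34/(-4) + F(-7, -6)/((-4*(-14)))) = ((5 + 1*(-1)) - 4)*6 - 132*(-34/(-4) + (-3 - 7 + 2*(-6))/((-4*(-14)))) = ((5 - 1) - 4)*6 - 132*(-34*(-1/4) + (-3 - 7 - 12)/56) = (4 - 4)*6 - 132*(17/2 - 22*1/56) = 0*6 - 132*(17/2 - 11/28) = 0 - 132*227/28 = 0 - 7491/7 = -7491/7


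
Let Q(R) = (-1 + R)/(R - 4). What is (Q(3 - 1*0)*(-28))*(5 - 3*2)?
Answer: -56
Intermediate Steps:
Q(R) = (-1 + R)/(-4 + R)
(Q(3 - 1*0)*(-28))*(5 - 3*2) = (((-1 + (3 - 1*0))/(-4 + (3 - 1*0)))*(-28))*(5 - 3*2) = (((-1 + (3 + 0))/(-4 + (3 + 0)))*(-28))*(5 - 6) = (((-1 + 3)/(-4 + 3))*(-28))*(-1) = ((2/(-1))*(-28))*(-1) = (-1*2*(-28))*(-1) = -2*(-28)*(-1) = 56*(-1) = -56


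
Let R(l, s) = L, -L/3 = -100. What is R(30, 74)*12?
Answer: 3600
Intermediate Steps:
L = 300 (L = -3*(-100) = 300)
R(l, s) = 300
R(30, 74)*12 = 300*12 = 3600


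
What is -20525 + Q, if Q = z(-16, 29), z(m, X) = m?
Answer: -20541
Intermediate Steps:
Q = -16
-20525 + Q = -20525 - 16 = -20541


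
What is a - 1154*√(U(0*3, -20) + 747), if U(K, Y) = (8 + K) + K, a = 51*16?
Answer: 816 - 1154*√755 ≈ -30893.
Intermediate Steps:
a = 816
U(K, Y) = 8 + 2*K
a - 1154*√(U(0*3, -20) + 747) = 816 - 1154*√((8 + 2*(0*3)) + 747) = 816 - 1154*√((8 + 2*0) + 747) = 816 - 1154*√((8 + 0) + 747) = 816 - 1154*√(8 + 747) = 816 - 1154*√755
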